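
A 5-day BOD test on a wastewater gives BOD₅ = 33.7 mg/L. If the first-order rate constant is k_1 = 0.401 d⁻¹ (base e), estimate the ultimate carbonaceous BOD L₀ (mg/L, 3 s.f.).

BOD₅ = L₀(1 − e^(−5k_1)) ⇒ L₀ = BOD₅ / (1 − e^(−5×0.401))
= 33.7 / (1 − 0.1347) = 33.7 / 0.8653 = 38.94 mg/L.

L₀ ≈ 38.9 mg/L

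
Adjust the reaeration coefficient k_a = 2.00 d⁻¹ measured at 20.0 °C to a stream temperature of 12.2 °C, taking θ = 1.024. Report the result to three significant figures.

k_a(T₂) = k_a(T₁) · θ^(T₂−T₁) = 2.00 × 1.024^(12.2−20.0)
= 2.00 × 1.024^-7.80 = 2.00 × 0.8311 = 1.662 d⁻¹.

k_a ≈ 1.66 d⁻¹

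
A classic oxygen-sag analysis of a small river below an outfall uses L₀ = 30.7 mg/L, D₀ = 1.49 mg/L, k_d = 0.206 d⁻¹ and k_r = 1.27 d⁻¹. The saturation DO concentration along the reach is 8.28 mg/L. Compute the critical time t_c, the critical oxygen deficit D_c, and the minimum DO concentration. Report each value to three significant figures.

t_c ≈ 1.44 d; D_c ≈ 3.70 mg/L; min DO ≈ 4.58 mg/L

With k_r/k_d = 6.165 and 1 − D₀(k_r−k_d)/(k_d L₀) = 0.7493,
t_c = ln(6.165 × 0.7493) / (1.27 − 0.206) = ln(4.620) / 1.064 = 1.530/1.064 = 1.438 d.
L(t_c) = L₀ e^(−k_d t_c) = 30.7 × 0.7436 = 22.83 mg/L, and at the critical point k_r D_c = k_d L, so D_c = (0.206/1.27) × 22.83 = 3.703 mg/L.
Minimum DO = C_s − D_c = 8.28 − 3.703 = 4.577 mg/L.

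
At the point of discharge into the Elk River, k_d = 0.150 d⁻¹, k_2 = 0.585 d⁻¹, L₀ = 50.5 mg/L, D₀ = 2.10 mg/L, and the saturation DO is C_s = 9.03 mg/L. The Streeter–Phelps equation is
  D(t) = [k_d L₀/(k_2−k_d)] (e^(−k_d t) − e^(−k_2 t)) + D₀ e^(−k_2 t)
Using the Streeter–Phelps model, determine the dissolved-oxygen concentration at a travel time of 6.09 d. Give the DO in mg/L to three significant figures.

k_d L₀/(k_2−k_d) = 0.150×50.5/(0.585−0.150) = 7.575/0.4350 = 17.41 mg/L.
e^(−k_d t) = e^(−0.150×6.090) = 0.4011; e^(−k_2 t) = e^(−0.585×6.090) = 0.02836.
D = 17.41 × (0.4011 − 0.02836) + 2.10 × 0.02836 = 6.491 + 0.05956 = 6.551 mg/L.
DO = C_s − D = 9.03 − 6.551 = 2.479 mg/L.

DO ≈ 2.48 mg/L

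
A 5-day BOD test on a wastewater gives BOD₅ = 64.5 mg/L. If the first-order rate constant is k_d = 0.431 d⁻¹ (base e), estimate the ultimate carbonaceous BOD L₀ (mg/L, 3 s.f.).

L₀ ≈ 73.0 mg/L

BOD₅ = L₀(1 − e^(−5k_d)) ⇒ L₀ = BOD₅ / (1 − e^(−5×0.431))
= 64.5 / (1 − 0.1159) = 64.5 / 0.8841 = 72.96 mg/L.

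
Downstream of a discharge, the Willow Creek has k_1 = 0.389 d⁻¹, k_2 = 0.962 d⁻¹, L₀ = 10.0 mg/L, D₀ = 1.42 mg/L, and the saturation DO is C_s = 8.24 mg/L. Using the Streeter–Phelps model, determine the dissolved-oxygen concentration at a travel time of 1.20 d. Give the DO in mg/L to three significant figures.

DO ≈ 5.68 mg/L

k_1 L₀/(k_2−k_1) = 0.389×10.0/(0.962−0.389) = 3.890/0.5730 = 6.789 mg/L.
e^(−k_1 t) = e^(−0.389×1.200) = 0.6270; e^(−k_2 t) = e^(−0.962×1.200) = 0.3152.
D = 6.789 × (0.6270 − 0.3152) + 1.42 × 0.3152 = 2.116 + 0.4477 = 2.564 mg/L.
DO = C_s − D = 8.24 − 2.564 = 5.676 mg/L.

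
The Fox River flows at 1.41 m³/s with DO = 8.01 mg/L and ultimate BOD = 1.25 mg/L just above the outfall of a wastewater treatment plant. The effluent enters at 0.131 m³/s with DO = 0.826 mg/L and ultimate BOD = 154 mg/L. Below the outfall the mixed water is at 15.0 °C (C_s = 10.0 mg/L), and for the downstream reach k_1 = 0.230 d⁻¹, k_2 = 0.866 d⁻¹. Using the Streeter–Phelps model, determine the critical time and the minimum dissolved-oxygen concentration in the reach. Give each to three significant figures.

t_c ≈ 0.978 d; minimum DO ≈ 6.98 mg/L

Mixed DO = (1.41×8.01 + 0.131×0.826)/(1.41+0.131) = 11.40/1.541 = 7.399 mg/L.
Mixed L₀ = (1.41×1.25 + 0.131×154)/(1.541) = 21.94/1.541 = 14.24 mg/L.
Initial deficit D₀ = C_s − DO₀ = 10.0 − 7.399 = 2.601 mg/L.
t_c = (1/0.6360) ln[(0.866/0.230)(1 − 2.601×0.6360/(0.230×14.24))] = 1.572 × ln(1.863) = 0.9783 d.
D_c = (0.230/0.866) × 14.24 × e^(−0.230×0.9783) = 0.2656 × 14.24 × 0.7985 = 3.019 mg/L.
Minimum DO = 10.0 − 3.019 = 6.981 mg/L.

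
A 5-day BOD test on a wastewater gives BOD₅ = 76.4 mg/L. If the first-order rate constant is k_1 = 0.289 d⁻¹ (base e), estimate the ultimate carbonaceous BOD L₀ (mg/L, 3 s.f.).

BOD₅ = L₀(1 − e^(−5k_1)) ⇒ L₀ = BOD₅ / (1 − e^(−5×0.289))
= 76.4 / (1 − 0.2357) = 76.4 / 0.7643 = 99.97 mg/L.

L₀ ≈ 100 mg/L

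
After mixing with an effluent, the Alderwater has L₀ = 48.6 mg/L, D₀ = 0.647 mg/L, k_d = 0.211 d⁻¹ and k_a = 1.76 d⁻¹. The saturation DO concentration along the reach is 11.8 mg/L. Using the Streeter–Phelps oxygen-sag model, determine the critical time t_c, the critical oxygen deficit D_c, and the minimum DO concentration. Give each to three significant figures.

t_c ≈ 1.30 d; D_c ≈ 4.43 mg/L; min DO ≈ 7.37 mg/L

With k_a/k_d = 8.341 and 1 − D₀(k_a−k_d)/(k_d L₀) = 0.9023,
t_c = ln(8.341 × 0.9023) / (1.76 − 0.211) = ln(7.526) / 1.549 = 2.018/1.549 = 1.303 d.
D_c = (k_d/k_a) L₀ e^(−k_d t_c) = (0.211/1.76) × 48.6 × e^(−0.211×1.303) = 0.1199 × 48.6 × 0.7596 = 4.426 mg/L.
Minimum DO = C_s − D_c = 11.8 − 4.426 = 7.374 mg/L.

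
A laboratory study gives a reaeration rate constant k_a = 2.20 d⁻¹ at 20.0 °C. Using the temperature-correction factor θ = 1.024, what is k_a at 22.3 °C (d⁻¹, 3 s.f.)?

k_a(T₂) = k_a(T₁) · θ^(T₂−T₁) = 2.20 × 1.024^(22.3−20.0)
= 2.20 × 1.024^2.30 = 2.20 × 1.056 = 2.323 d⁻¹.

k_a ≈ 2.32 d⁻¹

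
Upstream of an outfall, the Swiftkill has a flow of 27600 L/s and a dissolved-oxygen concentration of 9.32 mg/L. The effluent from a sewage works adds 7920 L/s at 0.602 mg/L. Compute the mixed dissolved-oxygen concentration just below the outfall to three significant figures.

7.38 mg/L

Flow-weighted mixing: C = (Q_r C_r + Q_w C_w)/(Q_r + Q_w)
= (27600×9.32 + 7920×0.602)/(27600 + 7920) = 262000/35520 = 7.376 mg/L.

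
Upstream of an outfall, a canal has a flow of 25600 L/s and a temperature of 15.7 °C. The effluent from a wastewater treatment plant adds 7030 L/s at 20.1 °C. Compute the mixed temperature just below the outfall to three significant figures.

Flow-weighted mixing: C = (Q_r C_r + Q_w C_w)/(Q_r + Q_w)
= (25600×15.7 + 7030×20.1)/(25600 + 7030) = 543200/32630 = 16.65 °C.

16.6 °C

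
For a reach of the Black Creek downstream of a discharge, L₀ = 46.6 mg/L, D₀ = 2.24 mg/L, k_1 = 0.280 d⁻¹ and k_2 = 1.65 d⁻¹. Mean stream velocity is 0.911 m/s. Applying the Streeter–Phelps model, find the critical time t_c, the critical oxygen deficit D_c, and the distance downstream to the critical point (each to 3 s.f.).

With k_2/k_1 = 5.893 and 1 − D₀(k_2−k_1)/(k_1 L₀) = 0.7648,
t_c = ln(5.893 × 0.7648) / (1.65 − 0.280) = ln(4.507) / 1.370 = 1.506/1.370 = 1.099 d.
L(t_c) = L₀ e^(−k_1 t_c) = 46.6 × 0.7351 = 34.26 mg/L, and at the critical point k_2 D_c = k_1 L, so D_c = (0.280/1.65) × 34.26 = 5.813 mg/L.
x_c = v t_c = 0.911 m/s × 1.099 d × 86400 s/d = 86500 m ≈ 86.5 km.

t_c ≈ 1.10 d; D_c ≈ 5.81 mg/L; x_c ≈ 86.5 km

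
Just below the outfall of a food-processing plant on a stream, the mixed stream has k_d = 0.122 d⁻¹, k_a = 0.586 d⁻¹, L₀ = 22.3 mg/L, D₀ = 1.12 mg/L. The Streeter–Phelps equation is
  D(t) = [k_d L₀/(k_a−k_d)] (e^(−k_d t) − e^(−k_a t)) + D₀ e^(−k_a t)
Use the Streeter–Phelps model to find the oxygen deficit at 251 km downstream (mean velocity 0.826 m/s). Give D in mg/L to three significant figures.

D ≈ 3.21 mg/L

Travel time t = x/v = 251 km / (0.826 m/s) = 251000 m / 0.826 m/s = 303900 s = 3.517 d.
k_d L₀/(k_a−k_d) = 0.122×22.3/(0.586−0.122) = 2.721/0.4640 = 5.863 mg/L.
e^(−k_d t) = e^(−0.122×3.517) = 0.6511; e^(−k_a t) = e^(−0.586×3.517) = 0.1273.
D = 5.863 × (0.6511 − 0.1273) + 1.12 × 0.1273 = 3.071 + 0.1426 = 3.214 mg/L.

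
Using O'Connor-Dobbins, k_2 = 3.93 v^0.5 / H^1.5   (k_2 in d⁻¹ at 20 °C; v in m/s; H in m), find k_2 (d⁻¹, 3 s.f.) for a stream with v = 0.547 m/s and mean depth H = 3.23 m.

k_2 = 3.93 × 0.547^0.5 / 3.23^1.5 = 3.93 × 0.7396 / 5.805 = 0.5007 d⁻¹.

k_2 ≈ 0.501 d⁻¹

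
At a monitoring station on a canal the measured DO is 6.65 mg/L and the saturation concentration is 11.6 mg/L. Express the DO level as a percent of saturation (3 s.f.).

57.3 % saturation

% saturation = C/C_s × 100 = 6.65/11.6 × 100 = 57.3 %.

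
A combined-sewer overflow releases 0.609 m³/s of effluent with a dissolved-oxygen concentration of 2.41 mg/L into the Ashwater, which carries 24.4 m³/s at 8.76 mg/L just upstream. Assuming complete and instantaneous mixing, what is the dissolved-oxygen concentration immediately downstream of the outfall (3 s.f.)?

Flow-weighted mixing: C = (Q_r C_r + Q_w C_w)/(Q_r + Q_w)
= (24.4×8.76 + 0.609×2.41)/(24.4 + 0.609) = 215.2/25.01 = 8.605 mg/L.

8.61 mg/L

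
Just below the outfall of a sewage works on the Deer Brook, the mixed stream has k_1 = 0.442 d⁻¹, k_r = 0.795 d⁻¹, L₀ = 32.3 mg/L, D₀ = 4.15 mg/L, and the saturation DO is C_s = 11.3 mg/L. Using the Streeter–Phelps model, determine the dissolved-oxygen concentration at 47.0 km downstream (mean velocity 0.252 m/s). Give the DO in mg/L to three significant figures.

Travel time t = x/v = 47.0 km / (0.252 m/s) = 47000 m / 0.252 m/s = 186500 s = 2.159 d.
k_1 L₀/(k_r−k_1) = 0.442×32.3/(0.795−0.442) = 14.28/0.3530 = 40.44 mg/L.
e^(−k_1 t) = e^(−0.442×2.159) = 0.3851; e^(−k_r t) = e^(−0.795×2.159) = 0.1798.
D = 40.44 × (0.3851 − 0.1798) + 4.15 × 0.1798 = 8.307 + 0.7460 = 9.053 mg/L.
DO = C_s − D = 11.3 − 9.053 = 2.247 mg/L.

DO ≈ 2.25 mg/L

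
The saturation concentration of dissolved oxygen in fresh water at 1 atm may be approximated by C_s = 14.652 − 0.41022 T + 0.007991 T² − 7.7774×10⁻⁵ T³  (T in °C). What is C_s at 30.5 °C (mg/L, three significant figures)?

C_s = 14.652 − 0.41022×30.5 + 0.007991×30.5² − 7.7774×10⁻⁵×30.5³ = 7.367 mg/L.

C_s ≈ 7.37 mg/L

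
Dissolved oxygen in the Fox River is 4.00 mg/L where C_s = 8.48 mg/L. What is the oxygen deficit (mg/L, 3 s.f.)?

D = C_s − C = 8.48 − 4.00 = 4.48 mg/L.

D ≈ 4.48 mg/L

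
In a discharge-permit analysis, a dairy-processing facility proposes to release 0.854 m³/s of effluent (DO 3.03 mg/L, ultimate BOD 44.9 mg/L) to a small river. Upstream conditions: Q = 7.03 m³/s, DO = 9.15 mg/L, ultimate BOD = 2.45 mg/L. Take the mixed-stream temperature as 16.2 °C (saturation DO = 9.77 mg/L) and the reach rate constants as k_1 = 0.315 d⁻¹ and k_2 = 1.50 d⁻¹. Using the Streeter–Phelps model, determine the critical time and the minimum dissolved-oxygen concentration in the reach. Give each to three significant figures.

t_c ≈ 0.343 d; minimum DO ≈ 8.44 mg/L

Mixed DO = (7.03×9.15 + 0.854×3.03)/(7.03+0.854) = 66.91/7.884 = 8.487 mg/L.
Mixed L₀ = (7.03×2.45 + 0.854×44.9)/(7.884) = 55.57/7.884 = 7.048 mg/L.
Initial deficit D₀ = C_s − DO₀ = 9.77 − 8.487 = 1.283 mg/L.
t_c = (1/1.185) ln[(1.50/0.315)(1 − 1.283×1.185/(0.315×7.048))] = 0.8439 × ln(1.501) = 0.3428 d.
D_c = (0.315/1.50) × 7.048 × e^(−0.315×0.3428) = 0.2100 × 7.048 × 0.8976 = 1.329 mg/L.
Minimum DO = 9.77 − 1.329 = 8.441 mg/L.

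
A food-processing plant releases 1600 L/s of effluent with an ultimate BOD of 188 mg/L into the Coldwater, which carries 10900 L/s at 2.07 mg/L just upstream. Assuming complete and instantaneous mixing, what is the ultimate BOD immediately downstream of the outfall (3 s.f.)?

Flow-weighted mixing: C = (Q_r C_r + Q_w C_w)/(Q_r + Q_w)
= (10900×2.07 + 1600×188)/(10900 + 1600) = 323400/12500 = 25.87 mg/L.

25.9 mg/L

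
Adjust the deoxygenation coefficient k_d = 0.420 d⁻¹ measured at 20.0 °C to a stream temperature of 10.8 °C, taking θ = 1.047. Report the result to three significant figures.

k_d(T₂) = k_d(T₁) · θ^(T₂−T₁) = 0.420 × 1.047^(10.8−20.0)
= 0.420 × 1.047^-9.20 = 0.420 × 0.6554 = 0.2753 d⁻¹.

k_d ≈ 0.275 d⁻¹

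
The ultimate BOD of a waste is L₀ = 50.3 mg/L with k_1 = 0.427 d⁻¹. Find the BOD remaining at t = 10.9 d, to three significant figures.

L_t = L₀ e^(−k_1 t) = 50.3 × e^(−0.427×10.9) = 50.3 × 0.009521 = 0.4789 mg/L.

L ≈ 0.479 mg/L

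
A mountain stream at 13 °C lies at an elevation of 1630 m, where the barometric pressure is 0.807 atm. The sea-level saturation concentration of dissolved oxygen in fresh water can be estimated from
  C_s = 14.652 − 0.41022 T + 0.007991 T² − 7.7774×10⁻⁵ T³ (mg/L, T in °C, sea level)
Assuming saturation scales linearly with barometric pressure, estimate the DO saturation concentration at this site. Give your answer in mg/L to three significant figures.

At sea level: C_s = 14.652 − 0.41022×13 + 0.007991×13² − 7.7774×10⁻⁵×13³ = 10.50 mg/L.
Pressure correction: C_s' = 10.50 × 0.807 = 8.472 mg/L.

C_s ≈ 8.47 mg/L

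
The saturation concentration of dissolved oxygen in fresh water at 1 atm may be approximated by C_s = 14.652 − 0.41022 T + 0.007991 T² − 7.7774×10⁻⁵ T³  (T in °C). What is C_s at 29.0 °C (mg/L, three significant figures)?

C_s = 14.652 − 0.41022×29.0 + 0.007991×29.0² − 7.7774×10⁻⁵×29.0³ = 7.579 mg/L.

C_s ≈ 7.58 mg/L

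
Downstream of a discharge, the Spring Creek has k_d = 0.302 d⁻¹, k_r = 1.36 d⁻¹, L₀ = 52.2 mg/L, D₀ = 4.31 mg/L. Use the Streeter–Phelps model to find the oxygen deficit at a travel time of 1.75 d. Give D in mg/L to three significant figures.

k_d L₀/(k_r−k_d) = 0.302×52.2/(1.36−0.302) = 15.76/1.058 = 14.90 mg/L.
e^(−k_d t) = e^(−0.302×1.750) = 0.5895; e^(−k_r t) = e^(−1.36×1.750) = 0.09255.
D = 14.90 × (0.5895 − 0.09255) + 4.31 × 0.09255 = 7.404 + 0.3989 = 7.803 mg/L.

D ≈ 7.80 mg/L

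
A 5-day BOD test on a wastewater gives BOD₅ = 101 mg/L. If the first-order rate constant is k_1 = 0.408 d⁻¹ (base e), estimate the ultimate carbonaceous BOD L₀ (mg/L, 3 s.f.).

BOD₅ = L₀(1 − e^(−5k_1)) ⇒ L₀ = BOD₅ / (1 − e^(−5×0.408))
= 101 / (1 − 0.1300) = 101 / 0.8700 = 116.1 mg/L.

L₀ ≈ 116 mg/L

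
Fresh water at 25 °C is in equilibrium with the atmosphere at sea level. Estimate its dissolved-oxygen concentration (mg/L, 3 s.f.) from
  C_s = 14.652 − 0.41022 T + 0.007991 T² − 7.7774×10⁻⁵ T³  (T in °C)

C_s ≈ 8.18 mg/L

C_s = 14.652 − 0.41022×25 + 0.007991×25² − 7.7774×10⁻⁵×25³ = 8.176 mg/L.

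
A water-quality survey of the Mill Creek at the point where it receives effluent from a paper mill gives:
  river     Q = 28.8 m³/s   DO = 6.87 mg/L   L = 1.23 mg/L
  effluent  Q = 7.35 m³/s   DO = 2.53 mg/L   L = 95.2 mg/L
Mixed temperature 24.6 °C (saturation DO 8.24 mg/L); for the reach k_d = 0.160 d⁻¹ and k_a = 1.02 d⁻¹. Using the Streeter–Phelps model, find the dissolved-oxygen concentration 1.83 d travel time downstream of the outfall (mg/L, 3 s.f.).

DO ≈ 5.65 mg/L

Mixed DO = (28.8×6.87 + 7.35×2.53)/(28.8+7.35) = 216.5/36.15 = 5.988 mg/L.
Mixed L₀ = (28.8×1.23 + 7.35×95.2)/(36.15) = 735.1/36.15 = 20.34 mg/L.
Initial deficit D₀ = C_s − DO₀ = 8.24 − 5.988 = 2.252 mg/L.
D(1.83) = [0.160×20.34/(1.02−0.160)](e^(−0.160×1.83) − e^(−1.02×1.83)) + 2.252 e^(−1.02×1.83)
= 3.783 × (0.7462 − 0.1546) + 2.252 × 0.1546 = 2.586 mg/L.
DO = 8.24 − 2.586 = 5.654 mg/L.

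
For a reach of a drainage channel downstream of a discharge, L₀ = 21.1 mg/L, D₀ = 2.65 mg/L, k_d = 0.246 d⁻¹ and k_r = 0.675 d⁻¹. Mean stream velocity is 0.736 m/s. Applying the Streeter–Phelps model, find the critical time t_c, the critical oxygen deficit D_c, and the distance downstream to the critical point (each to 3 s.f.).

t_c ≈ 1.78 d; D_c ≈ 4.97 mg/L; x_c ≈ 113 km

At the critical point dD/dt = 0, so k_d L₀ e^(−k_d t) = k_r D. Substituting D(t) from the Streeter–Phelps equation and solving for t gives
t_c = ln[(k_r/k_d)(1 − D₀(k_r−k_d)/(k_d L₀))] / (k_r−k_d).
Here k_r−k_d = 0.4290 d⁻¹ and 1 − D₀(k_r−k_d)/(k_d L₀) = 1 − 2.65×0.4290/(0.246×21.1) = 0.7810, so
t_c = ln(2.744 × 0.7810) / 0.4290 = 0.7622 / 0.4290 = 1.777 d.
D_c = (k_d/k_r) L₀ e^(−k_d t_c) = (0.246/0.675) × 21.1 × e^(−0.246×1.777) = 0.3644 × 21.1 × 0.6459 = 4.967 mg/L.
x_c = v t_c = 0.736 m/s × 1.777 d × 86400 s/d = 113000 m ≈ 113 km.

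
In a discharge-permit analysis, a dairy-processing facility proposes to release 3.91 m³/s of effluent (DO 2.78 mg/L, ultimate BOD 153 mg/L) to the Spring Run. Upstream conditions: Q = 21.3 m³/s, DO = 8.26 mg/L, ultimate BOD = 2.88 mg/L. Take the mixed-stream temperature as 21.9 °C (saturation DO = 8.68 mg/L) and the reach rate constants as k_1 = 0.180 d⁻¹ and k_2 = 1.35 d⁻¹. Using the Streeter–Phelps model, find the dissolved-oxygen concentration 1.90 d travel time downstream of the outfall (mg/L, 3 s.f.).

DO ≈ 6.03 mg/L

Mixed DO = (21.3×8.26 + 3.91×2.78)/(21.3+3.91) = 186.8/25.21 = 7.410 mg/L.
Mixed L₀ = (21.3×2.88 + 3.91×153)/(25.21) = 659.6/25.21 = 26.16 mg/L.
Initial deficit D₀ = C_s − DO₀ = 8.68 − 7.410 = 1.270 mg/L.
D(1.90) = [0.180×26.16/(1.35−0.180)](e^(−0.180×1.90) − e^(−1.35×1.90)) + 1.270 e^(−1.35×1.90)
= 4.025 × (0.7103 − 0.07692) + 1.270 × 0.07692 = 2.647 mg/L.
DO = 8.68 − 2.647 = 6.033 mg/L.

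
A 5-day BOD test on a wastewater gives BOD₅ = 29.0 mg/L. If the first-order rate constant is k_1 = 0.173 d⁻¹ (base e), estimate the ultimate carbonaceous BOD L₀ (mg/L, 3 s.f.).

BOD₅ = L₀(1 − e^(−5k_1)) ⇒ L₀ = BOD₅ / (1 − e^(−5×0.173))
= 29.0 / (1 − 0.4211) = 29.0 / 0.5789 = 50.09 mg/L.

L₀ ≈ 50.1 mg/L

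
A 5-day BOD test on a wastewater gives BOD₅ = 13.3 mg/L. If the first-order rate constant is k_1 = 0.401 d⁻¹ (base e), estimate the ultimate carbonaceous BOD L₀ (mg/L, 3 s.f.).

BOD₅ = L₀(1 − e^(−5k_1)) ⇒ L₀ = BOD₅ / (1 − e^(−5×0.401))
= 13.3 / (1 − 0.1347) = 13.3 / 0.8653 = 15.37 mg/L.

L₀ ≈ 15.4 mg/L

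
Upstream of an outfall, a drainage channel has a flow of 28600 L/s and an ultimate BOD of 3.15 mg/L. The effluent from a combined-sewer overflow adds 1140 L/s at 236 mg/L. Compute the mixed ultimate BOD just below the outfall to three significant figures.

Flow-weighted mixing: C = (Q_r C_r + Q_w C_w)/(Q_r + Q_w)
= (28600×3.15 + 1140×236)/(28600 + 1140) = 359100/29740 = 12.08 mg/L.

12.1 mg/L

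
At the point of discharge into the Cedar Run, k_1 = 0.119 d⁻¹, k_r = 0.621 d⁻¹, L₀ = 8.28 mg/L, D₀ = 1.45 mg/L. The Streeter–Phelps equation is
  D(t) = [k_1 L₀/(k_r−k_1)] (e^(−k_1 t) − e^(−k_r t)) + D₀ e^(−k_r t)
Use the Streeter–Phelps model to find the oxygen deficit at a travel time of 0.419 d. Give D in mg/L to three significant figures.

k_1 L₀/(k_r−k_1) = 0.119×8.28/(0.621−0.119) = 0.9853/0.5020 = 1.963 mg/L.
e^(−k_1 t) = e^(−0.119×0.4190) = 0.9514; e^(−k_r t) = e^(−0.621×0.4190) = 0.7709.
D = 1.963 × (0.9514 − 0.7709) + 1.45 × 0.7709 = 0.3542 + 1.118 = 1.472 mg/L.

D ≈ 1.47 mg/L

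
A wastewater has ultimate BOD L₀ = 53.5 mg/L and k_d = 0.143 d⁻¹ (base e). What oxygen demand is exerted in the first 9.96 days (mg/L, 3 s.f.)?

y ≈ 40.6 mg/L

y_t = L₀(1 − e^(−k_d t)) = 53.5 × (1 − e^(−0.143×9.96))
= 53.5 × (1 − 0.2407) = 53.5 × 0.7593 = 40.62 mg/L.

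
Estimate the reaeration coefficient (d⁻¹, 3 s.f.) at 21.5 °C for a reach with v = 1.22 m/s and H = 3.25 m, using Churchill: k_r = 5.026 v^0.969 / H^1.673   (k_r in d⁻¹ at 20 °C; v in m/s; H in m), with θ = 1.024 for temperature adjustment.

k_r(20) = 5.026 × 1.22^0.969 / 3.25^1.673 = 5.026 × 1.213 / 7.184 = 0.8483 d⁻¹.
k_r(21.5) = 0.8483 × 1.024^(21.5−20) = 0.8483 × 1.036 = 0.8790 d⁻¹.

k_r ≈ 0.879 d⁻¹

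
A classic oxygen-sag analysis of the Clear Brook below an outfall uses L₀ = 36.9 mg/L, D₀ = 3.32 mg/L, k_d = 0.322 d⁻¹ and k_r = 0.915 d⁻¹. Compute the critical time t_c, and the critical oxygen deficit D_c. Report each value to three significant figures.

t_c = [1/(k_r−k_d)] ln[(k_r/k_d)(1 − D₀(k_r−k_d)/(k_d L₀))]
= [1/(0.915−0.322)] ln[(0.915/0.322)(1 − 3.32×0.5930/(0.322×36.9))]
= (1/0.5930) ln[2.842 × 0.8343] = 1.686 × ln(2.371) = 1.686 × 0.8632 = 1.456 d.
L(t_c) = L₀ e^(−k_d t_c) = 36.9 × 0.6258 = 23.09 mg/L, and at the critical point k_r D_c = k_d L, so D_c = (0.322/0.915) × 23.09 = 8.126 mg/L.

t_c ≈ 1.46 d; D_c ≈ 8.13 mg/L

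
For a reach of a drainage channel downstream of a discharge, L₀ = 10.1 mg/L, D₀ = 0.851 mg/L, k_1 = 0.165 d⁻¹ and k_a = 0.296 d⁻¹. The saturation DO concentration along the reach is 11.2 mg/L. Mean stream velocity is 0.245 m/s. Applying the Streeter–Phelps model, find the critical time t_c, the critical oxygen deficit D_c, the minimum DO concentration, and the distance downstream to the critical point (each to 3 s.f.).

At the critical point dD/dt = 0, so k_1 L₀ e^(−k_1 t) = k_a D. Substituting D(t) from the Streeter–Phelps equation and solving for t gives
t_c = ln[(k_a/k_1)(1 − D₀(k_a−k_1)/(k_1 L₀))] / (k_a−k_1).
Here k_a−k_1 = 0.1310 d⁻¹ and 1 − D₀(k_a−k_1)/(k_1 L₀) = 1 − 0.851×0.1310/(0.165×10.1) = 0.9331, so
t_c = ln(1.794 × 0.9331) / 0.1310 = 0.5152 / 0.1310 = 3.933 d.
L(t_c) = L₀ e^(−k_1 t_c) = 10.1 × 0.5226 = 5.279 mg/L, and at the critical point k_a D_c = k_1 L, so D_c = (0.165/0.296) × 5.279 = 2.942 mg/L.
Minimum DO = C_s − D_c = 11.2 − 2.942 = 8.258 mg/L.
x_c = v t_c = 0.245 m/s × 3.933 d × 86400 s/d = 83250 m ≈ 83.2 km.

t_c ≈ 3.93 d; D_c ≈ 2.94 mg/L; min DO ≈ 8.26 mg/L; x_c ≈ 83.2 km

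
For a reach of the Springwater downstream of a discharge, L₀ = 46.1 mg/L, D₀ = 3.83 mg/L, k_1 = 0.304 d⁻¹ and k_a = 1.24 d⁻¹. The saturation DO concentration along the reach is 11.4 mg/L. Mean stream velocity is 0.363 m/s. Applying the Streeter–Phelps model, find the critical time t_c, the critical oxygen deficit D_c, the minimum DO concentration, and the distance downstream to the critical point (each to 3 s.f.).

t_c = [1/(k_a−k_1)] ln[(k_a/k_1)(1 − D₀(k_a−k_1)/(k_1 L₀))]
= [1/(1.24−0.304)] ln[(1.24/0.304)(1 − 3.83×0.9360/(0.304×46.1))]
= (1/0.9360) ln[4.079 × 0.7442] = 1.068 × ln(3.036) = 1.068 × 1.110 = 1.186 d.
L(t_c) = L₀ e^(−k_1 t_c) = 46.1 × 0.6972 = 32.14 mg/L, and at the critical point k_a D_c = k_1 L, so D_c = (0.304/1.24) × 32.14 = 7.880 mg/L.
Minimum DO = C_s − D_c = 11.4 − 7.880 = 3.520 mg/L.
x_c = v t_c = 0.363 m/s × 1.186 d × 86400 s/d = 37210 m ≈ 37.2 km.

t_c ≈ 1.19 d; D_c ≈ 7.88 mg/L; min DO ≈ 3.52 mg/L; x_c ≈ 37.2 km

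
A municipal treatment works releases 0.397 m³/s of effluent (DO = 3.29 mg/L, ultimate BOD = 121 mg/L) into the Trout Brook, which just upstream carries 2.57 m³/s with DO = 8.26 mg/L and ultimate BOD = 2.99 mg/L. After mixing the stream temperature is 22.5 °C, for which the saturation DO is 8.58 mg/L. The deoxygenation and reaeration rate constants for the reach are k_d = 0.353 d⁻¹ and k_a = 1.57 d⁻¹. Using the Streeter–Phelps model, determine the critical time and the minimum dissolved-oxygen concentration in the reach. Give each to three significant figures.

Mixed DO = (2.57×8.26 + 0.397×3.29)/(2.57+0.397) = 22.53/2.967 = 7.595 mg/L.
Mixed L₀ = (2.57×2.99 + 0.397×121)/(2.967) = 55.72/2.967 = 18.78 mg/L.
Initial deficit D₀ = C_s − DO₀ = 8.58 − 7.595 = 0.9850 mg/L.
t_c = (1/1.217) ln[(1.57/0.353)(1 − 0.9850×1.217/(0.353×18.78))] = 0.8217 × ln(3.643) = 1.062 d.
D_c = (0.353/1.57) × 18.78 × e^(−0.353×1.062) = 0.2248 × 18.78 × 0.6873 = 2.902 mg/L.
Minimum DO = 8.58 − 2.902 = 5.678 mg/L.

t_c ≈ 1.06 d; minimum DO ≈ 5.68 mg/L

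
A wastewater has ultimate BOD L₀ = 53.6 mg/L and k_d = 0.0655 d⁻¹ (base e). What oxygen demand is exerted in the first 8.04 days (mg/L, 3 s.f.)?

y ≈ 21.9 mg/L

y_t = L₀(1 − e^(−k_d t)) = 53.6 × (1 − e^(−0.0655×8.04))
= 53.6 × (1 − 0.5906) = 53.6 × 0.4094 = 21.94 mg/L.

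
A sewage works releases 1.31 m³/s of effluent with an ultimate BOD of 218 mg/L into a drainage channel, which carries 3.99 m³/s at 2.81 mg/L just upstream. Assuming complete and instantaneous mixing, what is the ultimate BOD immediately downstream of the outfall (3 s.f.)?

Flow-weighted mixing: C = (Q_r C_r + Q_w C_w)/(Q_r + Q_w)
= (3.99×2.81 + 1.31×218)/(3.99 + 1.31) = 296.8/5.300 = 56.00 mg/L.

56.0 mg/L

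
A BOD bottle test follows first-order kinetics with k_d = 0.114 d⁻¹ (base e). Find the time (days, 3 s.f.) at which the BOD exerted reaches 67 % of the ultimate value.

y/L₀ = 1 − e^(−k_d t) = 0.67 ⇒ e^(−k_d t) = 0.330
t = −ln(0.330) / 0.114 = 1.109 / 0.114 = 9.725 d.

t ≈ 9.73 d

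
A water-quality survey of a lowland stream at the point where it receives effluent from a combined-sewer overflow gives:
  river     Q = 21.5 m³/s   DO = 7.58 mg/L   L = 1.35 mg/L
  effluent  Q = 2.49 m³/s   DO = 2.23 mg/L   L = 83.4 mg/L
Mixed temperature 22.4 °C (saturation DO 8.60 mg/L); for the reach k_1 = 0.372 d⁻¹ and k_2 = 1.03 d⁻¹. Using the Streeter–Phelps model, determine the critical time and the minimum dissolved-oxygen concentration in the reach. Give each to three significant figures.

t_c ≈ 1.04 d; minimum DO ≈ 6.18 mg/L

Mixed DO = (21.5×7.58 + 2.49×2.23)/(21.5+2.49) = 168.5/23.99 = 7.025 mg/L.
Mixed L₀ = (21.5×1.35 + 2.49×83.4)/(23.99) = 236.7/23.99 = 9.866 mg/L.
Initial deficit D₀ = C_s − DO₀ = 8.60 − 7.025 = 1.575 mg/L.
t_c = (1/0.6580) ln[(1.03/0.372)(1 − 1.575×0.6580/(0.372×9.866))] = 1.520 × ln(1.987) = 1.043 d.
D_c = (0.372/1.03) × 9.866 × e^(−0.372×1.043) = 0.3612 × 9.866 × 0.6783 = 2.417 mg/L.
Minimum DO = 8.60 − 2.417 = 6.183 mg/L.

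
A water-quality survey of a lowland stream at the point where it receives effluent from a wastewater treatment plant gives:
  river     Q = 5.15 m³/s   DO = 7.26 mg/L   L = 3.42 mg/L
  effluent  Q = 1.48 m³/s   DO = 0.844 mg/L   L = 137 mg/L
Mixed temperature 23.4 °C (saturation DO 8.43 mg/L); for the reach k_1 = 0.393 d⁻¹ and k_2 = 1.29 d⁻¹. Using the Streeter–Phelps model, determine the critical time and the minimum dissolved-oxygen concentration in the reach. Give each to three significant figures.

t_c ≈ 1.11 d; minimum DO ≈ 1.87 mg/L

Mixed DO = (5.15×7.26 + 1.48×0.844)/(5.15+1.48) = 38.64/6.630 = 5.828 mg/L.
Mixed L₀ = (5.15×3.42 + 1.48×137)/(6.630) = 220.4/6.630 = 33.24 mg/L.
Initial deficit D₀ = C_s − DO₀ = 8.43 − 5.828 = 2.602 mg/L.
t_c = (1/0.8970) ln[(1.29/0.393)(1 − 2.602×0.8970/(0.393×33.24))] = 1.115 × ln(2.696) = 1.106 d.
D_c = (0.393/1.29) × 33.24 × e^(−0.393×1.106) = 0.3047 × 33.24 × 0.6476 = 6.558 mg/L.
Minimum DO = 8.43 − 6.558 = 1.872 mg/L.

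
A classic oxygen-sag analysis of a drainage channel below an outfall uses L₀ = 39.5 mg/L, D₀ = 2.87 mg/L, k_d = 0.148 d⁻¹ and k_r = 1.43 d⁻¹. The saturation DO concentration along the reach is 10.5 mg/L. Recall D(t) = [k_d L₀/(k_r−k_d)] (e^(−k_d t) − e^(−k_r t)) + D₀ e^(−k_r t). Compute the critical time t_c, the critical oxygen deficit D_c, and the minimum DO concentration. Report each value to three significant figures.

t_c = [1/(k_r−k_d)] ln[(k_r/k_d)(1 − D₀(k_r−k_d)/(k_d L₀))]
= [1/(1.43−0.148)] ln[(1.43/0.148)(1 − 2.87×1.282/(0.148×39.5))]
= (1/1.282) ln[9.662 × 0.3706] = 0.7800 × ln(3.581) = 0.7800 × 1.276 = 0.9950 d.
L(t_c) = L₀ e^(−k_d t_c) = 39.5 × 0.8631 = 34.09 mg/L, and at the critical point k_r D_c = k_d L, so D_c = (0.148/1.43) × 34.09 = 3.528 mg/L.
Minimum DO = C_s − D_c = 10.5 − 3.528 = 6.972 mg/L.

t_c ≈ 0.995 d; D_c ≈ 3.53 mg/L; min DO ≈ 6.97 mg/L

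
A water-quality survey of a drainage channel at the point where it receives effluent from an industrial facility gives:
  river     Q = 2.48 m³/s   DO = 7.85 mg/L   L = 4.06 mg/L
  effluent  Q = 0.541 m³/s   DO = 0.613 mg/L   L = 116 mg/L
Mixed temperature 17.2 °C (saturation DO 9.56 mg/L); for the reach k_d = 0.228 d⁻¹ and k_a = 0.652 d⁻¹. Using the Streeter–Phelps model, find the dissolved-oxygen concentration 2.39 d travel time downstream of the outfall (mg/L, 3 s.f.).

DO ≈ 4.14 mg/L

Mixed DO = (2.48×7.85 + 0.541×0.613)/(2.48+0.541) = 19.80/3.021 = 6.554 mg/L.
Mixed L₀ = (2.48×4.06 + 0.541×116)/(3.021) = 72.82/3.021 = 24.11 mg/L.
Initial deficit D₀ = C_s − DO₀ = 9.56 − 6.554 = 3.006 mg/L.
D(2.39) = [0.228×24.11/(0.652−0.228)](e^(−0.228×2.39) − e^(−0.652×2.39)) + 3.006 e^(−0.652×2.39)
= 12.96 × (0.5799 − 0.2105) + 3.006 × 0.2105 = 5.421 mg/L.
DO = 9.56 − 5.421 = 4.139 mg/L.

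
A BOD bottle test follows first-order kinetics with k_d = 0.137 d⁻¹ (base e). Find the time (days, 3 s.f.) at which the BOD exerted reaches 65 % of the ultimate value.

t ≈ 7.66 d

y/L₀ = 1 − e^(−k_d t) = 0.65 ⇒ e^(−k_d t) = 0.350
t = −ln(0.350) / 0.137 = 1.050 / 0.137 = 7.663 d.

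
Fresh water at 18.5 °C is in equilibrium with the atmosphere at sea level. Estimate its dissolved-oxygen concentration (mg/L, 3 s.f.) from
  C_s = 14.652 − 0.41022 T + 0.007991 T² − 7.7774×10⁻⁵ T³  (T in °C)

C_s ≈ 9.31 mg/L

C_s = 14.652 − 0.41022×18.5 + 0.007991×18.5² − 7.7774×10⁻⁵×18.5³ = 9.305 mg/L.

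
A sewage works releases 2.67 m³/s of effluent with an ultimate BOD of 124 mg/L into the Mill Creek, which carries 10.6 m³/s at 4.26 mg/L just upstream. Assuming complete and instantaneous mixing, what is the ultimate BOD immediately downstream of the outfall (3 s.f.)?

28.4 mg/L

Flow-weighted mixing: C = (Q_r C_r + Q_w C_w)/(Q_r + Q_w)
= (10.6×4.26 + 2.67×124)/(10.6 + 2.67) = 376.2/13.27 = 28.35 mg/L.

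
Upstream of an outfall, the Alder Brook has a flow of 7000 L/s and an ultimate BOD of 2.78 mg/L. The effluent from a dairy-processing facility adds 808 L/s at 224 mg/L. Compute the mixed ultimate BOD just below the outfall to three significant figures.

Flow-weighted mixing: C = (Q_r C_r + Q_w C_w)/(Q_r + Q_w)
= (7000×2.78 + 808×224)/(7000 + 808) = 200500/7808 = 25.67 mg/L.

25.7 mg/L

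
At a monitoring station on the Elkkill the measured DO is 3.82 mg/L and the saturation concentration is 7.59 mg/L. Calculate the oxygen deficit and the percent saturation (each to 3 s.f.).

D ≈ 3.77 mg/L; 50.3 % saturation

D = C_s − C = 7.59 − 3.82 = 3.77 mg/L.
% saturation = 3.82/7.59 × 100 = 50.3 %.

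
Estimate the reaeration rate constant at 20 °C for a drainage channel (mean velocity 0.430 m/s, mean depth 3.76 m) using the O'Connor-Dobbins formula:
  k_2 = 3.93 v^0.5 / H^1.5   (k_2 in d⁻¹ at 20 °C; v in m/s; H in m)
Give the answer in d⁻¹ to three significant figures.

k_2 ≈ 0.353 d⁻¹

k_2 = 3.93 × 0.430^0.5 / 3.76^1.5 = 3.93 × 0.6557 / 7.291 = 0.3535 d⁻¹.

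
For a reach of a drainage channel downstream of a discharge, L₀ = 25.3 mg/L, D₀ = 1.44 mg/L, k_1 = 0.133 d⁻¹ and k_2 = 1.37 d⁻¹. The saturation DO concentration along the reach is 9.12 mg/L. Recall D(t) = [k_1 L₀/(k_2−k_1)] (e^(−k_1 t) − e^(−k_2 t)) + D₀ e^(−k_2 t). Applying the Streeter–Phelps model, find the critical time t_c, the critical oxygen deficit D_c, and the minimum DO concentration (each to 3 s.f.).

t_c ≈ 1.28 d; D_c ≈ 2.07 mg/L; min DO ≈ 7.05 mg/L

t_c = [1/(k_2−k_1)] ln[(k_2/k_1)(1 − D₀(k_2−k_1)/(k_1 L₀))]
= [1/(1.37−0.133)] ln[(1.37/0.133)(1 − 1.44×1.237/(0.133×25.3))]
= (1/1.237) ln[10.30 × 0.4706] = 0.8084 × ln(4.848) = 0.8084 × 1.579 = 1.276 d.
L(t_c) = L₀ e^(−k_1 t_c) = 25.3 × 0.8439 = 21.35 mg/L, and at the critical point k_2 D_c = k_1 L, so D_c = (0.133/1.37) × 21.35 = 2.073 mg/L.
Minimum DO = C_s − D_c = 9.12 − 2.073 = 7.047 mg/L.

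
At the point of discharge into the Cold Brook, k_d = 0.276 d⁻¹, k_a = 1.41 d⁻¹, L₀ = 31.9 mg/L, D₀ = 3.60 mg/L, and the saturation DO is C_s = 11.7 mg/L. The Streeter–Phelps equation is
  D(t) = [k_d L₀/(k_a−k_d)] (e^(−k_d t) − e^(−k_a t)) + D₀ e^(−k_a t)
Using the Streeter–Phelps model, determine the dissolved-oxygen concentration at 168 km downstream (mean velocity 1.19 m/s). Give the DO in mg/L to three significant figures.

DO ≈ 7.17 mg/L

Travel time t = x/v = 168 km / (1.19 m/s) = 168000 m / 1.19 m/s = 141200 s = 1.634 d.
k_d L₀/(k_a−k_d) = 0.276×31.9/(1.41−0.276) = 8.804/1.134 = 7.764 mg/L.
e^(−k_d t) = e^(−0.276×1.634) = 0.6370; e^(−k_a t) = e^(−1.41×1.634) = 0.09987.
D = 7.764 × (0.6370 − 0.09987) + 3.60 × 0.09987 = 4.170 + 0.3595 = 4.530 mg/L.
DO = C_s − D = 11.7 − 4.530 = 7.170 mg/L.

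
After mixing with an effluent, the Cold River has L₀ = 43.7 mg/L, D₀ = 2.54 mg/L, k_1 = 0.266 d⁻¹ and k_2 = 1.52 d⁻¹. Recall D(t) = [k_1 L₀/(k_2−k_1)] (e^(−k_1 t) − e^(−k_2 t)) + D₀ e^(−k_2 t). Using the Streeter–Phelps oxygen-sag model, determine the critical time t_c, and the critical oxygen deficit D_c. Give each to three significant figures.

With k_2/k_1 = 5.714 and 1 − D₀(k_2−k_1)/(k_1 L₀) = 0.7260,
t_c = ln(5.714 × 0.7260) / (1.52 − 0.266) = ln(4.149) / 1.254 = 1.423/1.254 = 1.135 d.
D_c = (k_1/k_2) L₀ e^(−k_1 t_c) = (0.266/1.52) × 43.7 × e^(−0.266×1.135) = 0.1750 × 43.7 × 0.7395 = 5.655 mg/L.

t_c ≈ 1.13 d; D_c ≈ 5.66 mg/L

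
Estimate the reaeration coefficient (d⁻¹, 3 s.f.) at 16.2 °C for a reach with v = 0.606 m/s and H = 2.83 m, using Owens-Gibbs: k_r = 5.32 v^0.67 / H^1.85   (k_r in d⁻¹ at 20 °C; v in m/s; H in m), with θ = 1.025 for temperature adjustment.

k_r(20) = 5.32 × 0.606^0.67 / 2.83^1.85 = 5.32 × 0.7149 / 6.852 = 0.5551 d⁻¹.
k_r(16.2) = 0.5551 × 1.025^(16.2−20) = 0.5551 × 0.9104 = 0.5054 d⁻¹.

k_r ≈ 0.505 d⁻¹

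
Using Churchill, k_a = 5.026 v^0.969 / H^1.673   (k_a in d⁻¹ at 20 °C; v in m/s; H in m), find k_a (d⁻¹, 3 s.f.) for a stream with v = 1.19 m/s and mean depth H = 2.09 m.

k_a ≈ 1.73 d⁻¹

k_a = 5.026 × 1.19^0.969 / 2.09^1.673 = 5.026 × 1.184 / 3.432 = 1.733 d⁻¹.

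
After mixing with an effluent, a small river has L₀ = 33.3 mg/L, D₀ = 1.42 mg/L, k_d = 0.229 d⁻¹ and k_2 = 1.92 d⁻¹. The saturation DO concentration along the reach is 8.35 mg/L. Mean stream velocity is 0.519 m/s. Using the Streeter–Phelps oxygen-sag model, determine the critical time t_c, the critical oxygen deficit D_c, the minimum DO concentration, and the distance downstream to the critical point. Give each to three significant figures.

t_c ≈ 1.03 d; D_c ≈ 3.13 mg/L; min DO ≈ 5.22 mg/L; x_c ≈ 46.4 km

With k_2/k_d = 8.384 and 1 − D₀(k_2−k_d)/(k_d L₀) = 0.6851,
t_c = ln(8.384 × 0.6851) / (1.92 − 0.229) = ln(5.744) / 1.691 = 1.748/1.691 = 1.034 d.
L(t_c) = L₀ e^(−k_d t_c) = 33.3 × 0.7892 = 26.28 mg/L, and at the critical point k_2 D_c = k_d L, so D_c = (0.229/1.92) × 26.28 = 3.134 mg/L.
Minimum DO = C_s − D_c = 8.35 − 3.134 = 5.216 mg/L.
x_c = v t_c = 0.519 m/s × 1.034 d × 86400 s/d = 46360 m ≈ 46.4 km.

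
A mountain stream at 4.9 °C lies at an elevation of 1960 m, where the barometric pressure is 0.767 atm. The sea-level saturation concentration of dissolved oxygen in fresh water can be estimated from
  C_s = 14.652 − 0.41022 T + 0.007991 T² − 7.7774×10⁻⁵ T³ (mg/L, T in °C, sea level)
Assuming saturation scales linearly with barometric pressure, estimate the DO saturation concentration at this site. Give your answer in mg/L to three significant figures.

C_s ≈ 9.84 mg/L

At sea level: C_s = 14.652 − 0.41022×4.9 + 0.007991×4.9² − 7.7774×10⁻⁵×4.9³ = 12.82 mg/L.
Pressure correction: C_s' = 12.82 × 0.767 = 9.836 mg/L.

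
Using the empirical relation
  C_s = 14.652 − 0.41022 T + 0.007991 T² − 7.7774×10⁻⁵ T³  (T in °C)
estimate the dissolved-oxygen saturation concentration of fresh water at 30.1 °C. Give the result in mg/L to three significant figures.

C_s = 14.652 − 0.41022×30.1 + 0.007991×30.1² − 7.7774×10⁻⁵×30.1³ = 7.423 mg/L.

C_s ≈ 7.42 mg/L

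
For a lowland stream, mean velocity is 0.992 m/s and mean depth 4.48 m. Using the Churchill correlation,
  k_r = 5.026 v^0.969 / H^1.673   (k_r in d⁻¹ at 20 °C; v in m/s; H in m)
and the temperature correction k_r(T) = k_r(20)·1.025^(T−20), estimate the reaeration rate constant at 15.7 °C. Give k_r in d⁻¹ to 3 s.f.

k_r(20) = 5.026 × 0.992^0.969 / 4.48^1.673 = 5.026 × 0.9922 / 12.29 = 0.4057 d⁻¹.
k_r(15.7) = 0.4057 × 1.025^(15.7−20) = 0.4057 × 0.8993 = 0.3649 d⁻¹.

k_r ≈ 0.365 d⁻¹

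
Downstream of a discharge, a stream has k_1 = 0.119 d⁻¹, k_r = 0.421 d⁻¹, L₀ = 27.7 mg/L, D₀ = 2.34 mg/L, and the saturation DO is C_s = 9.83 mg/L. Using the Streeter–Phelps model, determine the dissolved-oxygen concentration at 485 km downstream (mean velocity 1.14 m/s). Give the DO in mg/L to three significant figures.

Travel time t = x/v = 485 km / (1.14 m/s) = 485000 m / 1.14 m/s = 425400 s = 4.924 d.
k_1 L₀/(k_r−k_1) = 0.119×27.7/(0.421−0.119) = 3.296/0.3020 = 10.91 mg/L.
e^(−k_1 t) = e^(−0.119×4.924) = 0.5566; e^(−k_r t) = e^(−0.421×4.924) = 0.1258.
D = 10.91 × (0.5566 − 0.1258) + 2.34 × 0.1258 = 4.702 + 0.2944 = 4.996 mg/L.
DO = C_s − D = 9.83 − 4.996 = 4.834 mg/L.

DO ≈ 4.83 mg/L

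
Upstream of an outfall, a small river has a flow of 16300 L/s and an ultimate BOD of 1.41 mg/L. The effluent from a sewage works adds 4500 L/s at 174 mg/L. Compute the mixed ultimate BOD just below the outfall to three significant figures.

38.7 mg/L

Flow-weighted mixing: C = (Q_r C_r + Q_w C_w)/(Q_r + Q_w)
= (16300×1.41 + 4500×174)/(16300 + 4500) = 806000/20800 = 38.75 mg/L.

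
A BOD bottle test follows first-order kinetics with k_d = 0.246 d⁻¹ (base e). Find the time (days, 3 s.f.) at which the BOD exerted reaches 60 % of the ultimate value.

t ≈ 3.72 d

y/L₀ = 1 − e^(−k_d t) = 0.60 ⇒ e^(−k_d t) = 0.400
t = −ln(0.400) / 0.246 = 0.9163 / 0.246 = 3.725 d.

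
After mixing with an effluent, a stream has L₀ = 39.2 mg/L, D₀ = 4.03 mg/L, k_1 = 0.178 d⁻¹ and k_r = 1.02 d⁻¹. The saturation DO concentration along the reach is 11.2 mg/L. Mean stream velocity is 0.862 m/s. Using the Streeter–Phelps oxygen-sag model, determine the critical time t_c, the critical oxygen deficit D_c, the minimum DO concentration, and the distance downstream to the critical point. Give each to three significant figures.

t_c ≈ 1.28 d; D_c ≈ 5.44 mg/L; min DO ≈ 5.76 mg/L; x_c ≈ 95.5 km

At the critical point dD/dt = 0, so k_1 L₀ e^(−k_1 t) = k_r D. Substituting D(t) from the Streeter–Phelps equation and solving for t gives
t_c = ln[(k_r/k_1)(1 − D₀(k_r−k_1)/(k_1 L₀))] / (k_r−k_1).
Here k_r−k_1 = 0.8420 d⁻¹ and 1 − D₀(k_r−k_1)/(k_1 L₀) = 1 − 4.03×0.8420/(0.178×39.2) = 0.5137, so
t_c = ln(5.730 × 0.5137) / 0.8420 = 1.080 / 0.8420 = 1.282 d.
D_c = (k_1/k_r) L₀ e^(−k_1 t_c) = (0.178/1.02) × 39.2 × e^(−0.178×1.282) = 0.1745 × 39.2 × 0.7959 = 5.445 mg/L.
Minimum DO = C_s − D_c = 11.2 − 5.445 = 5.755 mg/L.
x_c = v t_c = 0.862 m/s × 1.282 d × 86400 s/d = 95500 m ≈ 95.5 km.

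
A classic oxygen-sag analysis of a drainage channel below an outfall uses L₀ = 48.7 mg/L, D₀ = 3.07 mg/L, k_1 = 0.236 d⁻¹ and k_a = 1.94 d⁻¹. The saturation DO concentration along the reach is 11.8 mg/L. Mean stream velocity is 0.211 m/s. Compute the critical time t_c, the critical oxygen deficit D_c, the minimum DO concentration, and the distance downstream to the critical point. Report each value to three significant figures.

With k_a/k_1 = 8.220 and 1 − D₀(k_a−k_1)/(k_1 L₀) = 0.5448,
t_c = ln(8.220 × 0.5448) / (1.94 − 0.236) = ln(4.479) / 1.704 = 1.499/1.704 = 0.8799 d.
D_c = (k_1/k_a) L₀ e^(−k_1 t_c) = (0.236/1.94) × 48.7 × e^(−0.236×0.8799) = 0.1216 × 48.7 × 0.8125 = 4.813 mg/L.
Minimum DO = C_s − D_c = 11.8 − 4.813 = 6.987 mg/L.
x_c = v t_c = 0.211 m/s × 0.8799 d × 86400 s/d = 16040 m ≈ 16.0 km.

t_c ≈ 0.880 d; D_c ≈ 4.81 mg/L; min DO ≈ 6.99 mg/L; x_c ≈ 16.0 km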